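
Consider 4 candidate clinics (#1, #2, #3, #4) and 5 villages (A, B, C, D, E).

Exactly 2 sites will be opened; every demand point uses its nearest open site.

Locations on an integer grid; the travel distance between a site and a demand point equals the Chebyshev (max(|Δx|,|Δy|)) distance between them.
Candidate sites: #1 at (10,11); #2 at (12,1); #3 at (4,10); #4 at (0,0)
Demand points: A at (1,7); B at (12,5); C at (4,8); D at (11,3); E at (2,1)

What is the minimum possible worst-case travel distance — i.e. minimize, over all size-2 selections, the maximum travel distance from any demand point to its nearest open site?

Open {#1, #4}.
  Farthest demand point is D at travel distance 8 (to #1); all others are ≤ 8.
With {#2, #4} the worst case is 8.
With {#3, #4} the worst case is 8.
No size-2 selection achieves below 8.

8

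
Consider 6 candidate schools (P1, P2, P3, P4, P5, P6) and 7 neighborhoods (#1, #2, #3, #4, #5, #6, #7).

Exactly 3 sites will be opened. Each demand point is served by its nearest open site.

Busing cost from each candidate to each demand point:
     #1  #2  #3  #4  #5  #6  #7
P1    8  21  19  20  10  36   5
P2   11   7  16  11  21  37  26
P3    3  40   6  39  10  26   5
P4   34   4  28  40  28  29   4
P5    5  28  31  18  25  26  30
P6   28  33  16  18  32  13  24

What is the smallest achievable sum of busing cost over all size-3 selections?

55

Open {P2, P3, P6}.
  #1→P3 3, #2→P2 7, #3→P3 6, #4→P2 11, #5→P3 10, #6→P6 13, #7→P3 5  ⇒ total 55.
Compare {P3, P4, P6}: total 58.
Compare {P2, P3, P4}: total 64.
No size-3 selection does better; minimum is 55.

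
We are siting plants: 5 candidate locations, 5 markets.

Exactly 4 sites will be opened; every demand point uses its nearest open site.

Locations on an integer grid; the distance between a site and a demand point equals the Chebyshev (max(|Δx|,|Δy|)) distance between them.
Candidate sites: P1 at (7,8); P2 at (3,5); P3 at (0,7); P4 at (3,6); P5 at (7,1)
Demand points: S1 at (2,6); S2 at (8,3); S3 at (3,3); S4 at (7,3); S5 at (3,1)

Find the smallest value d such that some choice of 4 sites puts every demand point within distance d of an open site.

Open {P1, P2, P3, P5}.
  Farthest demand point is S5 at distance 4 (to P2); all others are ≤ 4.
With {P1, P2, P4, P5} the worst case is 4.
With {P1, P3, P4, P5} the worst case is 4.
No size-4 selection achieves below 4.

4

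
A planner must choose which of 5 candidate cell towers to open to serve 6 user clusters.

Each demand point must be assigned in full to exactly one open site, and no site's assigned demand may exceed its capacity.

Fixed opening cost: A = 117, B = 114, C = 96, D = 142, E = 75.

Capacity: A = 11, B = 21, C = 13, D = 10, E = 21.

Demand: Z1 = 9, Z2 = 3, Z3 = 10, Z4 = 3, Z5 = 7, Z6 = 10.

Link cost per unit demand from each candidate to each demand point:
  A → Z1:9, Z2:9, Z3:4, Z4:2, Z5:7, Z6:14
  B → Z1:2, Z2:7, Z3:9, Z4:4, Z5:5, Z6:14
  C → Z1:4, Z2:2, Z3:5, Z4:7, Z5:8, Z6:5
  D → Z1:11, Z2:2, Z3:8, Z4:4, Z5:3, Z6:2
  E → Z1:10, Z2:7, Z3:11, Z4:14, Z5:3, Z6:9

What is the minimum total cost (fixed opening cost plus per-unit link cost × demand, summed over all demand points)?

Open {B, C, E}; cheapest assignment that respects the capacities:
  B (cap 21, load 12): Z1, Z4 — cost 9×2 + 3×4 = 30
  C (cap 13, load 13): Z2, Z3 — cost 3×2 + 10×5 = 56
  E (cap 21, load 17): Z5, Z6 — cost 7×3 + 10×9 = 111
  Shipping 197, fixed 285 → total 482.
  Any other capacity-feasible assignment to {B, C, E} ships for at least 197.
Compare {A, B, C}: its best feasible assignment gives total 488.
Compare {B, C, D}: its best feasible assignment gives total 493.
Every other set of open sites that can feasibly serve all demand totals ≥ 488 even under its best assignment. Minimum: 482.

482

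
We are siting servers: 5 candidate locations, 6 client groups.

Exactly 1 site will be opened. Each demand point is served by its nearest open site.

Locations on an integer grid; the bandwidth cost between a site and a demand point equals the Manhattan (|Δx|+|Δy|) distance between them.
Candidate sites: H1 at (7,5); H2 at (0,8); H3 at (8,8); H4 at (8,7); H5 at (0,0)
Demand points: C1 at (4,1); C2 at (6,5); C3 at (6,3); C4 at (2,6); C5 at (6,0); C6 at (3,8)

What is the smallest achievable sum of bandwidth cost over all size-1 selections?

30

Open {H1}.
  C1→H1 7, C2→H1 1, C3→H1 3, C4→H1 6, C5→H1 6, C6→H1 7  ⇒ total 30.
Compare {H4}: total 42.
Compare {H3}: total 46.
No size-1 selection does better; minimum is 30.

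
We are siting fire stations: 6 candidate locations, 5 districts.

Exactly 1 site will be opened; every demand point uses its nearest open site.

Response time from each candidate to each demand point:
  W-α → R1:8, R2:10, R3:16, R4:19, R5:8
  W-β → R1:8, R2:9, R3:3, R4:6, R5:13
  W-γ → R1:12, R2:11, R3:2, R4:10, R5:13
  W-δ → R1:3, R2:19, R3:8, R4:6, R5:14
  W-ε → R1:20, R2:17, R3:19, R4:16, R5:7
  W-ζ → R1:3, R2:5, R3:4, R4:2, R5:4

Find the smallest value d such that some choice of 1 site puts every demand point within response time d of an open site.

5

Open {W-ζ}.
  Farthest demand point is R2 at response time 5 (to W-ζ); all others are ≤ 5.
With {W-β} the worst case is 13.
With {W-γ} the worst case is 13.
No size-1 selection achieves below 5.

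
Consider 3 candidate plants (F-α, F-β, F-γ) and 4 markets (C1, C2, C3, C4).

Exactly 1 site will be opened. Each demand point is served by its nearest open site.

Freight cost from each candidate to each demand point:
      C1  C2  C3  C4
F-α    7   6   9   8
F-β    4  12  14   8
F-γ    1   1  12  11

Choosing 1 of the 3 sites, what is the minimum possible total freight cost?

Open {F-γ}.
  C1→F-γ 1, C2→F-γ 1, C3→F-γ 12, C4→F-γ 11  ⇒ total 25.
Compare {F-α}: total 30.
Compare {F-β}: total 38.

25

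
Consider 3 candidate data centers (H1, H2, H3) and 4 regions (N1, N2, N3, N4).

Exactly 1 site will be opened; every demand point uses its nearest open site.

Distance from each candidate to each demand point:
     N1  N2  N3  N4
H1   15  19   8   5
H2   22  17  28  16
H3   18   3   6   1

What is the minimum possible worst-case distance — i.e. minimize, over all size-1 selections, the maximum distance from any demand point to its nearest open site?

Open {H3}.
  Farthest demand point is N1 at distance 18 (to H3); all others are ≤ 18.
With {H1} the worst case is 19.
With {H2} the worst case is 28.
No size-1 selection achieves below 18.

18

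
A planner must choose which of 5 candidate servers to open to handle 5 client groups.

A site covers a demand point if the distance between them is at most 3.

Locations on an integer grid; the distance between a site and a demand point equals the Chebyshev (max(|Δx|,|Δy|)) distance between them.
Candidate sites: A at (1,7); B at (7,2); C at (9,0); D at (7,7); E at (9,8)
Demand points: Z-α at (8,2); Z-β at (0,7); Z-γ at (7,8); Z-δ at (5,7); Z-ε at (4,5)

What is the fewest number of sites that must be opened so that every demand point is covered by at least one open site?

3

Coverage sets (demand points within 3 of each site):
  A: {Z-β, Z-ε}
  B: {Z-α, Z-ε}
  C: {Z-α}
  D: {Z-γ, Z-δ, Z-ε}
  E: {Z-γ}
No 2 sites suffice: every size-2 union leaves at least one demand point uncovered.
But {A, B, D} covers everything, so the minimum is 3.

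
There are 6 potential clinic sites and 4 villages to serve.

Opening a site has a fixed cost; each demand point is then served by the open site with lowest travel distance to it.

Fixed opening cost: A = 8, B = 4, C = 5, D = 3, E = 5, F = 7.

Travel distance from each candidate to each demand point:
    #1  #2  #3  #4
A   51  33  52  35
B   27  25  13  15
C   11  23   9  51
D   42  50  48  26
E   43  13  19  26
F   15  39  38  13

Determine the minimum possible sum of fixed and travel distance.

62

Open {B, C, E}: assign each demand point to its cheapest open site.
  #1→C 11, #2→E 13, #3→C 9, #4→B 15
  travel distance 48, fixed 14 → total 62.
Compare {C, E, F}: travel distance 46 + fixed 17 = 63.
Compare {B, C, D, E}: travel distance 48 + fixed 17 = 65.
Compare {C, D, E, F}: travel distance 46 + fixed 20 = 66.
All other subsets cost ≥ 63. Minimum total cost: 62.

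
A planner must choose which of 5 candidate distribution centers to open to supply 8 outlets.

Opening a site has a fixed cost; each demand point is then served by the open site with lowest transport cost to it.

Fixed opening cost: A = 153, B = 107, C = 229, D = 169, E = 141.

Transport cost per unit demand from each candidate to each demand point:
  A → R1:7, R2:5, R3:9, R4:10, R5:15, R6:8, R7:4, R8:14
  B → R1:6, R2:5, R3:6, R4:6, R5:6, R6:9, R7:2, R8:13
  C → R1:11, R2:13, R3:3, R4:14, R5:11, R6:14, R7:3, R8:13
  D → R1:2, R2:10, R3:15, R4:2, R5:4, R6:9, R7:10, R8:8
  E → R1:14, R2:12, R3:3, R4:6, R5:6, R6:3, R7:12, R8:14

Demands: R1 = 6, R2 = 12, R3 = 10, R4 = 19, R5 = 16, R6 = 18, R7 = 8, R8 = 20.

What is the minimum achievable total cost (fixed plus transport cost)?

848

Open {B, D}: assign each demand point to its cheapest open site.
  R1→D 6×2=12, R2→B 12×5=60, R3→B 10×6=60, R4→D 19×2=38, R5→D 16×4=64, R6→B 18×9=162, R7→B 8×2=16, R8→D 20×8=160
  transport cost 572, fixed 276 → total 848.
Compare {B, D, E}: transport cost 434 + fixed 417 = 851.
Compare {D, E}: transport cost 558 + fixed 310 = 868.
Compare {B}: transport cost 804 + fixed 107 = 911.
All other subsets cost ≥ 851. Minimum total cost: 848.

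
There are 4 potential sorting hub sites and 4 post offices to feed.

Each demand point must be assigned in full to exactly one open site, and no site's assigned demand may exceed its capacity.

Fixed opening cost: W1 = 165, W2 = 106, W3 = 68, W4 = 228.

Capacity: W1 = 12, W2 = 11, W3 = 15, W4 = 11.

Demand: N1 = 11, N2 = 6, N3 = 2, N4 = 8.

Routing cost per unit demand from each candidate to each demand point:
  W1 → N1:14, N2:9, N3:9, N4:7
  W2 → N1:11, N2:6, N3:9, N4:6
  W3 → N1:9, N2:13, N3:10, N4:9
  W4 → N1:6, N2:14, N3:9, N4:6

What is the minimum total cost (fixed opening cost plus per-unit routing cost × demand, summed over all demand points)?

Open {W1, W2, W3}; cheapest assignment that respects the capacities:
  W1 (cap 12, load 10): N3, N4 — cost 2×9 + 8×7 = 74
  W2 (cap 11, load 6): N2 — cost 6×6 = 36
  W3 (cap 15, load 11): N1 — cost 11×9 = 99
  Shipping 209, fixed 339 → total 548.
  Any other capacity-feasible assignment to {W1, W2, W3} ships for at least 209.
Compare {W2, W3, W4}: its best feasible assignment gives total 594.
Compare {W1, W3, W4}: its best feasible assignment gives total 671.
Every other set of open sites that can feasibly serve all demand totals ≥ 594 even under its best assignment. Minimum: 548.

548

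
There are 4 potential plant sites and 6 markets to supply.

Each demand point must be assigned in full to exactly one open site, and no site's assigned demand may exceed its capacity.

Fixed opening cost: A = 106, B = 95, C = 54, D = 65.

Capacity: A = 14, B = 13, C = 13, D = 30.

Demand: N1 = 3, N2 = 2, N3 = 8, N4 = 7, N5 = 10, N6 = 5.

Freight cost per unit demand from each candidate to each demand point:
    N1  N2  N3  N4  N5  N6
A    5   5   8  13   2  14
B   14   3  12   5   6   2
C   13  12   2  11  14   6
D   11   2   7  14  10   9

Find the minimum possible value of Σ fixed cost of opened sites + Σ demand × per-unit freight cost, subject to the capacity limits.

375

Open {A, B, C}; cheapest assignment that respects the capacities:
  A (cap 14, load 13): N1, N5 — cost 3×5 + 10×2 = 35
  B (cap 13, load 12): N4, N6 — cost 7×5 + 5×2 = 45
  C (cap 13, load 10): N2, N3 — cost 2×12 + 8×2 = 40
  Shipping 120, fixed 255 → total 375.
  Any other capacity-feasible assignment to {A, B, C} ships for at least 120.
Compare {B, D}: its best feasible assignment gives total 398.
Compare {C, D}: its best feasible assignment gives total 400.
Every other set of open sites that can feasibly serve all demand totals ≥ 398 even under its best assignment. Minimum: 375.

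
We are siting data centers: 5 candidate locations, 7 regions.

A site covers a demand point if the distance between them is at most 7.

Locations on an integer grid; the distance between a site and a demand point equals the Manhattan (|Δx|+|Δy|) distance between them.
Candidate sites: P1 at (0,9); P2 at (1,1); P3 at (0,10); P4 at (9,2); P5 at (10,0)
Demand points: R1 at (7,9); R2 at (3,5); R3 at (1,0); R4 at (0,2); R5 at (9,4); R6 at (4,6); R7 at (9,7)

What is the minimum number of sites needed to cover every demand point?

3

Coverage sets (demand points within 7 of each site):
  P1: {R1, R2, R4, R6}
  P2: {R2, R3, R4}
  P3: {}
  P4: {R5, R7}
  P5: {R5}
No 2 sites suffice: every size-2 union leaves at least one demand point uncovered.
But {P1, P2, P4} covers everything, so the minimum is 3.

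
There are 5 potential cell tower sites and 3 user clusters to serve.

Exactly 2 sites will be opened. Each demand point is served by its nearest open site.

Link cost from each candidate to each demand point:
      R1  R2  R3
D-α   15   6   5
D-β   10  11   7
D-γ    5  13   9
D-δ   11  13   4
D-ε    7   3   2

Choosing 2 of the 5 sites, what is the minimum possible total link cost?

Open {D-γ, D-ε}.
  R1→D-γ 5, R2→D-ε 3, R3→D-ε 2  ⇒ total 10.
Compare {D-α, D-ε}: total 12.
Compare {D-β, D-ε}: total 12.
No size-2 selection does better; minimum is 10.

10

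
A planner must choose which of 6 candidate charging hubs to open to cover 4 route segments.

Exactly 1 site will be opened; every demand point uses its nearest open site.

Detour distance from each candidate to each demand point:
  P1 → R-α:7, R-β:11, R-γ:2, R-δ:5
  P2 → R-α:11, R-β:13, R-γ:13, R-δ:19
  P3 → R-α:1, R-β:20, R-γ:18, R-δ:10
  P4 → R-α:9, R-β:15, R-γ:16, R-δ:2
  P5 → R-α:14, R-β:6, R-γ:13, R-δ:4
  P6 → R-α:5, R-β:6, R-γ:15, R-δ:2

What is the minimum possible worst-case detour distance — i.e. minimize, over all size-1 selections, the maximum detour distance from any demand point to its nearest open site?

11

Open {P1}.
  Farthest demand point is R-β at detour distance 11 (to P1); all others are ≤ 11.
With {P5} the worst case is 14.
With {P6} the worst case is 15.
No size-1 selection achieves below 11.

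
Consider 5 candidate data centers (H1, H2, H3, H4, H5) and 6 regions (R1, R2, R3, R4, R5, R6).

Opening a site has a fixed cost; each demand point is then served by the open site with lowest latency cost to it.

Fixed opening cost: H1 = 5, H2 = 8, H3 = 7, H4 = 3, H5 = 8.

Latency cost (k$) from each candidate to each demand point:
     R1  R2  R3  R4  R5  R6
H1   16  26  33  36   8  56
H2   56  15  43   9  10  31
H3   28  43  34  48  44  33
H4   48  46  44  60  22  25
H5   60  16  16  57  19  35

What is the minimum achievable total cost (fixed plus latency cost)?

Open {H1, H2, H4, H5}: assign each demand point to its cheapest open site.
  R1→H1 16, R2→H2 15, R3→H5 16, R4→H2 9, R5→H1 8, R6→H4 25
  latency cost 89, fixed 24 → total 113.
Compare {H1, H2, H5}: latency cost 95 + fixed 21 = 116.
Compare {H1, H2, H3, H4, H5}: latency cost 89 + fixed 31 = 120.
Compare {H1, H2, H4}: latency cost 106 + fixed 16 = 122.
All other subsets cost ≥ 116. Minimum total cost: 113.

113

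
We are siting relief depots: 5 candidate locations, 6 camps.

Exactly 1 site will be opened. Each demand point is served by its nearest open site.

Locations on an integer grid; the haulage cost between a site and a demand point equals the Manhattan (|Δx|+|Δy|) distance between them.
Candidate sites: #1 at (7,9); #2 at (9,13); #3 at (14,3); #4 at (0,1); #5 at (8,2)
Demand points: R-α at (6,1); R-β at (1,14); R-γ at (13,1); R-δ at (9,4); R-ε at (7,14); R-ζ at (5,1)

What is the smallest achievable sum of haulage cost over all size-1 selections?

Open {#5}.
  R-α→#5 3, R-β→#5 19, R-γ→#5 6, R-δ→#5 3, R-ε→#5 13, R-ζ→#5 4  ⇒ total 48.
Compare {#1}: total 56.
Compare {#2}: total 68.
No size-1 selection does better; minimum is 48.

48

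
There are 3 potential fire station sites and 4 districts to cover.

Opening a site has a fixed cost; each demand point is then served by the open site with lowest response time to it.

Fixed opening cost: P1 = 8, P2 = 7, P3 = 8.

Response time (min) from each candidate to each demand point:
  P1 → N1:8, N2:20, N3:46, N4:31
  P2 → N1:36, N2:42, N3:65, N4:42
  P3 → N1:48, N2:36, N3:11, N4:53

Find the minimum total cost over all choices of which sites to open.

86

Open {P1, P3}: assign each demand point to its cheapest open site.
  N1→P1 8, N2→P1 20, N3→P3 11, N4→P1 31
  response time 70, fixed 16 → total 86.
Compare {P1, P2, P3}: response time 70 + fixed 23 = 93.
Compare {P1}: response time 105 + fixed 8 = 113.
Compare {P1, P2}: response time 105 + fixed 15 = 120.
All other subsets cost ≥ 93. Minimum total cost: 86.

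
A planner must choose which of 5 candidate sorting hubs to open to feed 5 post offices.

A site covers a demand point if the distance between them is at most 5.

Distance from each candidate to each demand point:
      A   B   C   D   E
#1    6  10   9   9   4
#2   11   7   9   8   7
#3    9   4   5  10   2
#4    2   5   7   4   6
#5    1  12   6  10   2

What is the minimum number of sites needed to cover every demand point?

2

Coverage sets (demand points within 5 of each site):
  #1: {E}
  #2: {}
  #3: {B, C, E}
  #4: {A, B, D}
  #5: {A, E}
No single site covers all 5 demand points.
But {#3, #4} covers everything, so the minimum is 2.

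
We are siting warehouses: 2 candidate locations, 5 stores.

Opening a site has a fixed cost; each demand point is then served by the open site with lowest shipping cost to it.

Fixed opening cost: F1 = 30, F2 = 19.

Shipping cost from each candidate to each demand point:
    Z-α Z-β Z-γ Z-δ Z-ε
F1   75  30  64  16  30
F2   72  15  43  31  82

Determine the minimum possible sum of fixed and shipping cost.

225

Open {F1, F2}: assign each demand point to its cheapest open site.
  Z-α→F2 72, Z-β→F2 15, Z-γ→F2 43, Z-δ→F1 16, Z-ε→F1 30
  shipping cost 176, fixed 49 → total 225.
Compare {F1}: shipping cost 215 + fixed 30 = 245.
Compare {F2}: shipping cost 243 + fixed 19 = 262.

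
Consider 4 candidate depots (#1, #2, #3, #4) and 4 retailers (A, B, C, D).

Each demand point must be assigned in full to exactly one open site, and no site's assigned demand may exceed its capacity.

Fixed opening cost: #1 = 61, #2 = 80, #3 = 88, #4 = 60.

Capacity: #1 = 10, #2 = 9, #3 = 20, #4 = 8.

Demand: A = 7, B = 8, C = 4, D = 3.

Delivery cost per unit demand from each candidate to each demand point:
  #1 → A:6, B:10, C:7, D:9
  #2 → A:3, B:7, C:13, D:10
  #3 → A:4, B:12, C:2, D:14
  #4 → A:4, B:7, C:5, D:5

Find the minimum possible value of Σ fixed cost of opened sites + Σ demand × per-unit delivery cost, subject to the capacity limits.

282

Open {#3, #4}; cheapest assignment that respects the capacities:
  #3 (cap 20, load 14): A, C, D — cost 7×4 + 4×2 + 3×14 = 78
  #4 (cap 8, load 8): B — cost 8×7 = 56
  Shipping 134, fixed 148 → total 282.
  Any other capacity-feasible assignment to {#3, #4} ships for at least 134.
Compare {#2, #3}: its best feasible assignment gives total 302.
Compare {#1, #3}: its best feasible assignment gives total 307.
Every other set of open sites that can feasibly serve all demand totals ≥ 302 even under its best assignment. Minimum: 282.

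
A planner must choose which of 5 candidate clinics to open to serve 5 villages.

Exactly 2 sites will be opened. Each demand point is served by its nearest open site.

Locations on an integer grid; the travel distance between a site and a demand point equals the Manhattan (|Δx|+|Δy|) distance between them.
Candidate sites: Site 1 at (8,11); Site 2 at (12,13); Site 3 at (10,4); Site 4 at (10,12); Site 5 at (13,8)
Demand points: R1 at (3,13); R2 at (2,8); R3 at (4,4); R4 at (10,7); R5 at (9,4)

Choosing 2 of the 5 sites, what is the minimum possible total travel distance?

Open {Site 1, Site 3}.
  R1→Site 1 7, R2→Site 1 9, R3→Site 3 6, R4→Site 3 3, R5→Site 3 1  ⇒ total 26.
Compare {Site 3, Site 4}: total 30.
Compare {Site 2, Site 3}: total 31.
No size-2 selection does better; minimum is 26.

26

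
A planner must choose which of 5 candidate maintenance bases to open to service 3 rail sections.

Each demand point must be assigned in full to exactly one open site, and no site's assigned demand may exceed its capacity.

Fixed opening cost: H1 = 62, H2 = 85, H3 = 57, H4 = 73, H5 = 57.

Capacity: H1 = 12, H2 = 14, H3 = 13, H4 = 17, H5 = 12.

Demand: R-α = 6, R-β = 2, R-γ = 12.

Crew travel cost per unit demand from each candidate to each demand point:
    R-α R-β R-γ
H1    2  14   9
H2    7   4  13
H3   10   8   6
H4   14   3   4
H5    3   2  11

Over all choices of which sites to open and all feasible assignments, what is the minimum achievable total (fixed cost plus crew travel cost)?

200

Open {H4, H5}; cheapest assignment that respects the capacities:
  H4 (cap 17, load 12): R-γ — cost 12×4 = 48
  H5 (cap 12, load 8): R-α, R-β — cost 6×3 + 2×2 = 22
  Shipping 70, fixed 130 → total 200.
  Any other capacity-feasible assignment to {H4, H5} ships for at least 70.
Compare {H1, H4}: its best feasible assignment gives total 201.
Compare {H3, H5}: its best feasible assignment gives total 208.
Every other set of open sites that can feasibly serve all demand totals ≥ 201 even under its best assignment. Minimum: 200.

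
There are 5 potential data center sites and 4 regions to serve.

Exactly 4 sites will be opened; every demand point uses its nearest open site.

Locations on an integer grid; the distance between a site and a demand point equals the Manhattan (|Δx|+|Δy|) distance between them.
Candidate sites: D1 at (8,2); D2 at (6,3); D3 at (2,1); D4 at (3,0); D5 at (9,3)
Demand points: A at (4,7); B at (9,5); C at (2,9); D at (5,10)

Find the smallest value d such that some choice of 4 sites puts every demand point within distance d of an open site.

Open {D1, D2, D3, D4}.
  Farthest demand point is C at distance 8 (to D3); all others are ≤ 8.
With {D1, D2, D3, D5} the worst case is 8.
With {D2, D3, D4, D5} the worst case is 8.
No size-4 selection achieves below 8.

8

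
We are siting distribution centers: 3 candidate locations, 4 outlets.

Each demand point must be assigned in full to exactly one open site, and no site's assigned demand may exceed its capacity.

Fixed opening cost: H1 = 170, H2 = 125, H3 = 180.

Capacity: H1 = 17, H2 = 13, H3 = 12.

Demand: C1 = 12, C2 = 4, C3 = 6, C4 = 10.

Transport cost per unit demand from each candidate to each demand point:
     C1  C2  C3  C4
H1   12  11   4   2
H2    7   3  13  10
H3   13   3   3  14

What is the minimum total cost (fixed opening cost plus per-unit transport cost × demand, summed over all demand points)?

609

Open {H1, H2, H3}; cheapest assignment that respects the capacities:
  H1 (cap 17, load 10): C4 — cost 10×2 = 20
  H2 (cap 13, load 12): C1 — cost 12×7 = 84
  H3 (cap 12, load 10): C2, C3 — cost 4×3 + 6×3 = 30
  Shipping 134, fixed 475 → total 609.
  Any other capacity-feasible assignment to {H1, H2, H3} ships for at least 134.
Total demand is 32 and no other set of sites has combined capacity ≥ 32, so {H1, H2, H3} is the only feasible choice of open sites. Minimum: 609.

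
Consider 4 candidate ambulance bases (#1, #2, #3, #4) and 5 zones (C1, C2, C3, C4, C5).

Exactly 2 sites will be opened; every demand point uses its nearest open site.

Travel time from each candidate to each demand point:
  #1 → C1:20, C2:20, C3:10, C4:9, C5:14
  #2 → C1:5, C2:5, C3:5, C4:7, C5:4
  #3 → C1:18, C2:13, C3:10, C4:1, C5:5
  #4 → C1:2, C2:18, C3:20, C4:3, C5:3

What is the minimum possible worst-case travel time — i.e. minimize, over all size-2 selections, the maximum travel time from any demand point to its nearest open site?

5

Open {#2, #3}.
  Farthest demand point is C1 at travel time 5 (to #2); all others are ≤ 5.
With {#2, #4} the worst case is 5.
With {#1, #2} the worst case is 7.
No size-2 selection achieves below 5.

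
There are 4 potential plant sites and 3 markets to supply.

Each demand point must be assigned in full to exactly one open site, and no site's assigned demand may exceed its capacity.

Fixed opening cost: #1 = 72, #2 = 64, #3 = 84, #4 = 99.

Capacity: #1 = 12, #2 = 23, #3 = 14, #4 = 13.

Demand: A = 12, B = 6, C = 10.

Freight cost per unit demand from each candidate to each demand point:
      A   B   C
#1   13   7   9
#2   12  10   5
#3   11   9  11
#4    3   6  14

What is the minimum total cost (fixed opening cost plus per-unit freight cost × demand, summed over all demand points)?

309

Open {#2, #4}; cheapest assignment that respects the capacities:
  #2 (cap 23, load 16): B, C — cost 6×10 + 10×5 = 110
  #4 (cap 13, load 12): A — cost 12×3 = 36
  Shipping 146, fixed 163 → total 309.
  Any other capacity-feasible assignment to {#2, #4} ships for at least 146.
Compare {#1, #2, #4}: its best feasible assignment gives total 363.
Compare {#1, #2}: its best feasible assignment gives total 372.
Every other set of open sites that can feasibly serve all demand totals ≥ 363 even under its best assignment. Minimum: 309.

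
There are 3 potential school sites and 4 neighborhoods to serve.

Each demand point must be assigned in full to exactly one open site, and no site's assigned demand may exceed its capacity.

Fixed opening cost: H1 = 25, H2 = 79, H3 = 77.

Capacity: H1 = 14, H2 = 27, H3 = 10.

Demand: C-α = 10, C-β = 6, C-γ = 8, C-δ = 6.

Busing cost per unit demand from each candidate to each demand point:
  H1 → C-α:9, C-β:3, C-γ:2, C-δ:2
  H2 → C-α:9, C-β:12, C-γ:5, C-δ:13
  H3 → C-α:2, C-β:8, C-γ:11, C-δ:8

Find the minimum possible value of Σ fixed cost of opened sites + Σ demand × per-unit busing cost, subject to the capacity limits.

264

Open {H1, H2}; cheapest assignment that respects the capacities:
  H1 (cap 14, load 12): C-β, C-δ — cost 6×3 + 6×2 = 30
  H2 (cap 27, load 18): C-α, C-γ — cost 10×9 + 8×5 = 130
  Shipping 160, fixed 104 → total 264.
  Any other capacity-feasible assignment to {H1, H2} ships for at least 160.
Compare {H1, H2, H3}: its best feasible assignment gives total 271.
Compare {H2, H3}: its best feasible assignment gives total 366.
Every other set of open sites that can feasibly serve all demand totals ≥ 271 even under its best assignment. Minimum: 264.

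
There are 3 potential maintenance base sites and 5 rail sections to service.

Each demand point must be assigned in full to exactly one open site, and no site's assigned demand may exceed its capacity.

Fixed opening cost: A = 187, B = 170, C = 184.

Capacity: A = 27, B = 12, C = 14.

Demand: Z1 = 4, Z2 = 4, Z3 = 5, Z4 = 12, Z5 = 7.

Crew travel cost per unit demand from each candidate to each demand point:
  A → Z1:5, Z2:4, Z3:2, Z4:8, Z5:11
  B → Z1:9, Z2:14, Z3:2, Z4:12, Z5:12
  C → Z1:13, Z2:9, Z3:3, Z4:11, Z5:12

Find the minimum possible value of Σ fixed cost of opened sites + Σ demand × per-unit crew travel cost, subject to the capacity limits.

576

Open {A, B}; cheapest assignment that respects the capacities:
  A (cap 27, load 27): Z1, Z2, Z4, Z5 — cost 4×5 + 4×4 + 12×8 + 7×11 = 209
  B (cap 12, load 5): Z3 — cost 5×2 = 10
  Shipping 219, fixed 357 → total 576.
  Any other capacity-feasible assignment to {A, B} ships for at least 219.
Compare {A, C}: its best feasible assignment gives total 595.
Compare {A, B, C}: its best feasible assignment gives total 760.
Every other set of open sites that can feasibly serve all demand totals ≥ 595 even under its best assignment. Minimum: 576.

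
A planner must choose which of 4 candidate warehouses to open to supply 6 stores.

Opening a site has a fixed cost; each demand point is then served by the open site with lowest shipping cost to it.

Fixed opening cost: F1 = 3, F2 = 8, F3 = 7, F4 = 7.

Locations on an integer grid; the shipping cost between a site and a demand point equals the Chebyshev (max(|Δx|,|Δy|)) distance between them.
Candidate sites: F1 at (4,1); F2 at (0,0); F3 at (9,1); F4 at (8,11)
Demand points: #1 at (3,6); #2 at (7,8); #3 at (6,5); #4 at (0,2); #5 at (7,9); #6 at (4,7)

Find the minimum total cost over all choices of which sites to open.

Open {F1, F4}: assign each demand point to its cheapest open site.
  #1→F1 5, #2→F4 3, #3→F1 4, #4→F1 4, #5→F4 2, #6→F4 4
  shipping cost 22, fixed 10 → total 32.
Compare {F4}: shipping cost 29 + fixed 7 = 36.
Compare {F1}: shipping cost 34 + fixed 3 = 37.
Compare {F2, F4}: shipping cost 22 + fixed 15 = 37.
All other subsets cost ≥ 36. Minimum total cost: 32.

32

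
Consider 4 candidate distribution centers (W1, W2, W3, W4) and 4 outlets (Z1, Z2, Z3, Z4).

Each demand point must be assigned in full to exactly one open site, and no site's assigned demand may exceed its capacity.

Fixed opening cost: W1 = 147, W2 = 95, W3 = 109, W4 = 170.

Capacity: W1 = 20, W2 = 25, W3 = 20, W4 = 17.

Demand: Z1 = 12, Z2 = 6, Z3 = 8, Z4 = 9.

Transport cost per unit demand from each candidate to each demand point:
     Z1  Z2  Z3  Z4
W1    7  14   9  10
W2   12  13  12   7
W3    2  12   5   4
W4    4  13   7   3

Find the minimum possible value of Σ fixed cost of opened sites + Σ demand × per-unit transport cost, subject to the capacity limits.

Open {W2, W3}; cheapest assignment that respects the capacities:
  W2 (cap 25, load 15): Z2, Z4 — cost 6×13 + 9×7 = 141
  W3 (cap 20, load 20): Z1, Z3 — cost 12×2 + 8×5 = 64
  Shipping 205, fixed 204 → total 409.
  Any other capacity-feasible assignment to {W2, W3} ships for at least 205.
Compare {W3, W4}: its best feasible assignment gives total 448.
Compare {W1, W3}: its best feasible assignment gives total 494.
Every other set of open sites that can feasibly serve all demand totals ≥ 448 even under its best assignment. Minimum: 409.

409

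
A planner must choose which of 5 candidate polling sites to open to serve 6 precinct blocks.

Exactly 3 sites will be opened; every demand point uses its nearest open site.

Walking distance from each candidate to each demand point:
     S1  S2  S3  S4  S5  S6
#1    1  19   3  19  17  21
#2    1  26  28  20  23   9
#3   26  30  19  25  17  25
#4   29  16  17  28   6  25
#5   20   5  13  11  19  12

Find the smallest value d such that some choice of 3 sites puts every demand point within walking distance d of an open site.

12

Open {#1, #4, #5}.
  Farthest demand point is S6 at walking distance 12 (to #5); all others are ≤ 12.
With {#2, #4, #5} the worst case is 13.
With {#1, #2, #5} the worst case is 17.
No size-3 selection achieves below 12.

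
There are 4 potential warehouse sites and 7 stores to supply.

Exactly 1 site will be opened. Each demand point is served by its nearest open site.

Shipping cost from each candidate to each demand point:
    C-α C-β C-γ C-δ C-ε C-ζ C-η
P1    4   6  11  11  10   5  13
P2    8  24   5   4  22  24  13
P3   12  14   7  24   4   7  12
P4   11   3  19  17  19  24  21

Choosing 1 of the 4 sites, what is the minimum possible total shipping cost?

Open {P1}.
  C-α→P1 4, C-β→P1 6, C-γ→P1 11, C-δ→P1 11, C-ε→P1 10, C-ζ→P1 5, C-η→P1 13  ⇒ total 60.
Compare {P3}: total 80.
Compare {P2}: total 100.
No size-1 selection does better; minimum is 60.

60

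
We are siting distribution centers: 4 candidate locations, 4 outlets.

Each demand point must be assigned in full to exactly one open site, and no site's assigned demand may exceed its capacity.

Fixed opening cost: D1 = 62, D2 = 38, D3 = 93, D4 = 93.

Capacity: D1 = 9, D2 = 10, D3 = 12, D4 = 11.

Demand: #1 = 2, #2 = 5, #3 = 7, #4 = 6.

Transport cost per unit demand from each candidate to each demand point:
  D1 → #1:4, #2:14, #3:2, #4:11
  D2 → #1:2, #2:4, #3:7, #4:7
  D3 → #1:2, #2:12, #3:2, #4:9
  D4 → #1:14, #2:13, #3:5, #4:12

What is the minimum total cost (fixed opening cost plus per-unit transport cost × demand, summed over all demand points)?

Open {D2, D3}; cheapest assignment that respects the capacities:
  D2 (cap 10, load 8): #1, #4 — cost 2×2 + 6×7 = 46
  D3 (cap 12, load 12): #2, #3 — cost 5×12 + 7×2 = 74
  Shipping 120, fixed 131 → total 251.
  Any other capacity-feasible assignment to {D2, D3} ships for at least 120.
Compare {D1, D2, D3}: its best feasible assignment gives total 285.
Compare {D1, D3}: its best feasible assignment gives total 291.
Every other set of open sites that can feasibly serve all demand totals ≥ 285 even under its best assignment. Minimum: 251.

251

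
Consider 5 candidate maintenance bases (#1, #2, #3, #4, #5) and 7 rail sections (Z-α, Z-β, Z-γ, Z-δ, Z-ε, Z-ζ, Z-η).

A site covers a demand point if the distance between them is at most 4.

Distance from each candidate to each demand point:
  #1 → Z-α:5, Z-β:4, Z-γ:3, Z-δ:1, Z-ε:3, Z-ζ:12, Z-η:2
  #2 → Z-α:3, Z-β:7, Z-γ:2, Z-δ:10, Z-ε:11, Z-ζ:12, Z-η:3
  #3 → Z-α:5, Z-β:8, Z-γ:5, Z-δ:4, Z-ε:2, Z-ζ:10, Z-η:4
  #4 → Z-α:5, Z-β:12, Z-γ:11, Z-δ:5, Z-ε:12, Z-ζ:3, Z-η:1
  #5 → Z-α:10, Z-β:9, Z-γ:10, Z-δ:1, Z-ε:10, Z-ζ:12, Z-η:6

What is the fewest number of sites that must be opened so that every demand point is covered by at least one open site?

Coverage sets (demand points within 4 of each site):
  #1: {Z-β, Z-γ, Z-δ, Z-ε, Z-η}
  #2: {Z-α, Z-γ, Z-η}
  #3: {Z-δ, Z-ε, Z-η}
  #4: {Z-ζ, Z-η}
  #5: {Z-δ}
No 2 sites suffice: every size-2 union leaves at least one demand point uncovered.
But {#1, #2, #4} covers everything, so the minimum is 3.

3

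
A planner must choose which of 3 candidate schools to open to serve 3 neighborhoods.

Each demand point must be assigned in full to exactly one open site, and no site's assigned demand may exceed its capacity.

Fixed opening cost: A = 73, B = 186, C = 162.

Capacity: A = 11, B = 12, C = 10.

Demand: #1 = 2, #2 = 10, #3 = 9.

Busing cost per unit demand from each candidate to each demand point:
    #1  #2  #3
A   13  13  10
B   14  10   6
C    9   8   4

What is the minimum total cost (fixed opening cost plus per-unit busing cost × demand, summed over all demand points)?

Open {A, C}; cheapest assignment that respects the capacities:
  A (cap 11, load 11): #1, #3 — cost 2×13 + 9×10 = 116
  C (cap 10, load 10): #2 — cost 10×8 = 80
  Shipping 196, fixed 235 → total 431.
  Any other capacity-feasible assignment to {A, C} ships for at least 196.
Compare {A, B}: its best feasible assignment gives total 471.
Compare {B, C}: its best feasible assignment gives total 510.
Every other set of open sites that can feasibly serve all demand totals ≥ 471 even under its best assignment. Minimum: 431.

431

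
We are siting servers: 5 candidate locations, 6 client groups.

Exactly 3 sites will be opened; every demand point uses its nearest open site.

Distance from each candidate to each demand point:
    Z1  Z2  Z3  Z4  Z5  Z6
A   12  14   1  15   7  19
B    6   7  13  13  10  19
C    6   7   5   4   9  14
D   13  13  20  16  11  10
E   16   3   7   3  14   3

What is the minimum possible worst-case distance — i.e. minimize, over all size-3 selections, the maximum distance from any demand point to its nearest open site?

Open {A, B, E}.
  Farthest demand point is Z5 at distance 7 (to A); all others are ≤ 7.
With {A, C, E} the worst case is 7.
With {B, C, E} the worst case is 9.
No size-3 selection achieves below 7.

7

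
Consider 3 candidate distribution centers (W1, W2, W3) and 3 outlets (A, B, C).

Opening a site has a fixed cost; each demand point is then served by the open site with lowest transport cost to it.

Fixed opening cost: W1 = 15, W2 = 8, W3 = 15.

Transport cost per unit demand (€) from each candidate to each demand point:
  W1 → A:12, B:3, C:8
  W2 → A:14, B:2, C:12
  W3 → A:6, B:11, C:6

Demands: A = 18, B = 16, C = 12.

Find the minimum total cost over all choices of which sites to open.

Open {W2, W3}: assign each demand point to its cheapest open site.
  A→W3 18×6=108, B→W2 16×2=32, C→W3 12×6=72
  transport cost 212, fixed 23 → total 235.
Compare {W1, W2, W3}: transport cost 212 + fixed 38 = 250.
Compare {W1, W3}: transport cost 228 + fixed 30 = 258.
Compare {W1, W2}: transport cost 344 + fixed 23 = 367.
All other subsets cost ≥ 250. Minimum total cost: 235.

235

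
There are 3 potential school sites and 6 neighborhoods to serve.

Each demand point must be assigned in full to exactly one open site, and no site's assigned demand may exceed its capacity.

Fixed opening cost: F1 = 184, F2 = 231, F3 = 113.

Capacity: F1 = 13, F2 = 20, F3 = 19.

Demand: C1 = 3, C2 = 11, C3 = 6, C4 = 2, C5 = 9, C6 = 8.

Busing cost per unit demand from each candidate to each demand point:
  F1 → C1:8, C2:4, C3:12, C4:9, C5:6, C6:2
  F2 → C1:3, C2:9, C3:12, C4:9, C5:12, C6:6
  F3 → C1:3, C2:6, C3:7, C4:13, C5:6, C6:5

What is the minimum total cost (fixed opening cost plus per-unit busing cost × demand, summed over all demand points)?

643

Open {F2, F3}; cheapest assignment that respects the capacities:
  F2 (cap 20, load 20): C1, C5, C6 — cost 3×3 + 9×12 + 8×6 = 165
  F3 (cap 19, load 19): C2, C3, C4 — cost 11×6 + 6×7 + 2×13 = 134
  Shipping 299, fixed 344 → total 643.
  Any other capacity-feasible assignment to {F2, F3} ships for at least 299.
Compare {F1, F2, F3}: its best feasible assignment gives total 743.
Every other set of open sites that can feasibly serve all demand totals ≥ 743 even under its best assignment. Minimum: 643.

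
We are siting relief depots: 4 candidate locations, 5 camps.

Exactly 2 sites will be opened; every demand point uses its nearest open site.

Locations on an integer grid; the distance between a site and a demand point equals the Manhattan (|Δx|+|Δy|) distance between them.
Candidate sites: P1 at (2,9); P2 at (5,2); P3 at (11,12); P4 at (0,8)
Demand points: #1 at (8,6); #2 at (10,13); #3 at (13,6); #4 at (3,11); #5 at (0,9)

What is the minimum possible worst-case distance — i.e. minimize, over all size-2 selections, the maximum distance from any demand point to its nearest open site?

Open {P1, P3}.
  Farthest demand point is #1 at distance 9 (to P1); all others are ≤ 9.
With {P3, P4} the worst case is 9.
With {P1, P2} the worst case is 12.
No size-2 selection achieves below 9.

9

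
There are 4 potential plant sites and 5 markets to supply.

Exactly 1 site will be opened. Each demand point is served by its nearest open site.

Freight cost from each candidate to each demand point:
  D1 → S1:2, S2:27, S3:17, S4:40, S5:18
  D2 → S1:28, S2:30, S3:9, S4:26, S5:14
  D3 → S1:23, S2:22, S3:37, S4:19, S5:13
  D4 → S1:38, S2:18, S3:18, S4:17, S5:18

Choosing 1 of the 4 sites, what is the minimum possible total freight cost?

Open {D1}.
  S1→D1 2, S2→D1 27, S3→D1 17, S4→D1 40, S5→D1 18  ⇒ total 104.
Compare {D2}: total 107.
Compare {D4}: total 109.
No size-1 selection does better; minimum is 104.

104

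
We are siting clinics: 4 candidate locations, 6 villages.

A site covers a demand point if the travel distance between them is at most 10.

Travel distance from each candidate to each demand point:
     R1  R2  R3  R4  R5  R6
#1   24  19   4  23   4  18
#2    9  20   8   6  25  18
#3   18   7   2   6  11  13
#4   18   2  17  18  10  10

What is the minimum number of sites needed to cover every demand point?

Coverage sets (demand points within 10 of each site):
  #1: {R3, R5}
  #2: {R1, R3, R4}
  #3: {R2, R3, R4}
  #4: {R2, R5, R6}
No single site covers all 6 demand points.
But {#2, #4} covers everything, so the minimum is 2.

2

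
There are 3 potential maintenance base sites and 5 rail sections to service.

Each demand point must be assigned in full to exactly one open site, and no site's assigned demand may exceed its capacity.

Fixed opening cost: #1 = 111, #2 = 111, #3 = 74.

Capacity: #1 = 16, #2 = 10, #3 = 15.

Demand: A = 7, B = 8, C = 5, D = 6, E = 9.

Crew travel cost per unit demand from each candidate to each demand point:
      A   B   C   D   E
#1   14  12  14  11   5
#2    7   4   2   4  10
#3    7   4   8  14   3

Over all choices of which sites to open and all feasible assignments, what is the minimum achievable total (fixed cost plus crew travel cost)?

498

Open {#1, #2, #3}; cheapest assignment that respects the capacities:
  #1 (cap 16, load 15): D, E — cost 6×11 + 9×5 = 111
  #2 (cap 10, load 5): C — cost 5×2 = 10
  #3 (cap 15, load 15): A, B — cost 7×7 + 8×4 = 81
  Shipping 202, fixed 296 → total 498.
  Any other capacity-feasible assignment to {#1, #2, #3} ships for at least 202.
Total demand is 35 and no other set of sites has combined capacity ≥ 35, so {#1, #2, #3} is the only feasible choice of open sites. Minimum: 498.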